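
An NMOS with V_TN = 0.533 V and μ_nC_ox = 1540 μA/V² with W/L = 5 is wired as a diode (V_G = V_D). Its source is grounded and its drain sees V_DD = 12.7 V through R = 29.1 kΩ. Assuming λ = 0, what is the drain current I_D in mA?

I_D = 0.407 mA

With gate tied to drain, V_GS = V_DS ≥ V_GS − V_TN, so the device is in saturation.
k_n = μ_nC_ox · (W/L) = 7.7 mA/V².
KCL at the drain: ½ k_n (V_GS − V_TN)² = (V_DD − V_GS)/R.
Let x = V_GS − 0.533. Then 112 x² + x − 12.17 = 0, giving x = 0.325 V (positive root), so V_GS = 0.858 V.
I_D = (V_DD − V_GS)/R = (12.7 − 0.858) / 29.1 = 0.407 mA.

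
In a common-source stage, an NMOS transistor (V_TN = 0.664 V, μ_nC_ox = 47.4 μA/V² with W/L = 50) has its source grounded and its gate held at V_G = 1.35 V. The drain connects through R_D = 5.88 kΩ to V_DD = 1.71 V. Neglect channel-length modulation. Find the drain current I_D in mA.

I_D = 0.259 mA

V_GS = V_G = 1.35 V, so V_ov = 1.35 − 0.664 = 0.686 V.
k_n = μ_nC_ox · (W/L) = 2.37 mA/V².
Assume saturation: I_D = ½ k_n V_ov² = 0.5 × 2.37 × 0.686² = 0.558 mA, giving V_DS = V_DD − I_D R_D = 1.71 − 0.558 × 5.88 = -1.57 V.
But -1.57 V < V_ov = 0.686 V, so the device is actually in triode.
In triode I_D = k_n[V_ov V_DS − ½ V_DS²] and I_D = (V_DD − V_DS)/R_D. Equating: 6.97 V_DS² − 10.56 V_DS + 1.71 = 0, giving V_DS = 0.184 V (the root below V_ov).
I_D = (1.71 − 0.184) / 5.88 = 0.259 mA.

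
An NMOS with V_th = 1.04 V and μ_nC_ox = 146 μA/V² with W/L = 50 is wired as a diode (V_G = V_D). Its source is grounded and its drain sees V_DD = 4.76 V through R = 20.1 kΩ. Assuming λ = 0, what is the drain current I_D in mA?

With gate tied to drain, V_GS = V_DS ≥ V_GS − V_th, so the device is in saturation.
k_n = μ_nC_ox · (W/L) = 7.3 mA/V².
KCL at the drain: ½ k_n (V_GS − V_th)² = (V_DD − V_GS)/R.
Let x = V_GS − 1.04. Then 73.4 x² + x − 3.72 = 0, giving x = 0.218 V (positive root), so V_GS = 1.26 V.
I_D = (V_DD − V_GS)/R = (4.76 − 1.26) / 20.1 = 0.174 mA.

I_D = 0.174 mA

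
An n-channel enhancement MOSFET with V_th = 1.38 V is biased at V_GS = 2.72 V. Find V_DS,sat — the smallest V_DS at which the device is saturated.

The boundary between triode and saturation is V_DS = V_GS − V_th = V_ov.
V_ov = 2.72 − 1.38 = 1.34 V.

V_DS,sat = 1.34 V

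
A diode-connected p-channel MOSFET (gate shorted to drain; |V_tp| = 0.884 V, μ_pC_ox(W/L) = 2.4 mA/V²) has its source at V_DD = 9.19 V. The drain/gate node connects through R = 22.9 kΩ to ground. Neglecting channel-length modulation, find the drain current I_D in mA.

With gate tied to drain, V_SG = V_SD ≥ V_SG − |V_tp|, so the device is in saturation.
KCL at the drain: ½ k_p (V_SG − |V_tp|)² = (V_DD − V_SG)/R.
Let x = V_SG − 0.884. Then 27.5 x² + x − 8.306 = 0, giving x = 0.532 V (positive root), so V_SG = 1.42 V.
I_D = (V_DD − V_SG)/R = (9.19 − 1.42) / 22.9 = 0.339 mA.

I_D = 0.339 mA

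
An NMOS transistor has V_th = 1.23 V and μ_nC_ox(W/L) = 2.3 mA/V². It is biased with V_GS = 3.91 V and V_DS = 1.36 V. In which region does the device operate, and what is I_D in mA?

Triode; I_D = 6.26 mA

V_ov = V_GS − V_th = 3.91 − 1.23 = 2.68 V.
Since V_DS = 1.36 V < V_ov = 2.68 V, the device is in the triode region.
I_D = k_n [V_ov · V_DS − ½ V_DS²] = 2.3 × [2.68 × 1.36 − 0.5 × 1.36²] = 6.26 mA.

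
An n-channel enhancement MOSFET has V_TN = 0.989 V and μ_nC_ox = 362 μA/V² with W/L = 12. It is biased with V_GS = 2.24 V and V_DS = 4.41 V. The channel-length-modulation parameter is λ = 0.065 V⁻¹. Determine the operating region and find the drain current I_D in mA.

k_n = μ_nC_ox · (W/L) = 4.344 mA/V².
V_ov = V_GS − V_TN = 2.24 − 0.989 = 1.25 V.
Since V_DS = 4.41 V ≥ V_ov = 1.25 V, the device is in saturation.
I_D = ½ k_n V_ov² (1 + λ V_DS) = 0.5 × 4.344 × 1.25² × (1 + 0.065 × 4.41) = 4.37 mA.

Saturation; I_D = 4.37 mA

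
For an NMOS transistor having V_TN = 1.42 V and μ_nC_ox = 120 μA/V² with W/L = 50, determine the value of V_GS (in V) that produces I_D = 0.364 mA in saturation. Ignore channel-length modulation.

k_n = μ_nC_ox · (W/L) = 6 mA/V².
In saturation I_D = ½ k_n (V_GS − V_TN)², so V_GS − V_TN = √(2 I_D / k_n) = √(2 × 0.364 / 6) = 0.348 V.
V_GS = 1.42 + 0.348 = 1.77 V.

V_GS = 1.77 V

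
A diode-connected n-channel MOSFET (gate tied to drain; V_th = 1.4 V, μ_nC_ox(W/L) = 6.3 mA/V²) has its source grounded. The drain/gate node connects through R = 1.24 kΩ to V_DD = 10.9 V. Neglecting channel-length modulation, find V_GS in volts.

With gate tied to drain, V_GS = V_DS ≥ V_GS − V_th, so the device is in saturation.
KCL at the drain: ½ k_n (V_GS − V_th)² = (V_DD − V_GS)/R.
Let x = V_GS − 1.4. Then 3.91 x² + x − 9.5 = 0, giving x = 1.44 V (positive root), so V_GS = 2.84 V.
I_D = (V_DD − V_GS)/R = (10.9 − 2.84) / 1.24 = 6.5 mA.

V_GS = 2.84 V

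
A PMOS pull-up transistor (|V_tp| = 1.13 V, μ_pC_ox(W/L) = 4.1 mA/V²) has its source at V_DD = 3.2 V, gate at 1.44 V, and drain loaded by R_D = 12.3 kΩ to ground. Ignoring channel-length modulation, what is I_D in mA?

V_SG = V_DD − V_G = 3.2 − 1.44 = 1.76 V, so V_ov = 1.76 − 1.13 = 0.63 V.
Assume saturation: I_D = ½ k_p V_ov² = 0.5 × 4.1 × 0.63² = 0.814 mA, giving V_SD = V_DD − I_D R_D = 3.2 − 0.814 × 12.3 = -6.81 V.
But -6.81 V < V_ov = 0.63 V, so the device is actually in triode.
In triode I_D = k_p[V_ov V_SD − ½ V_SD²] and I_D = (V_DD − V_SD)/R_D. Equating: 25.2 V_SD² − 32.77 V_SD + 3.2 = 0, giving V_SD = 0.106 V (the root below V_ov).
I_D = (3.2 − 0.106) / 12.3 = 0.252 mA.

I_D = 0.252 mA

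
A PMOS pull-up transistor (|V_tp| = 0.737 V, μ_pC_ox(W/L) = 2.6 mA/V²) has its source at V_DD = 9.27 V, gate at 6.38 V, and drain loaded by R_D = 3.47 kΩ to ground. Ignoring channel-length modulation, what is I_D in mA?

I_D = 2.52 mA

V_SG = V_DD − V_G = 9.27 − 6.38 = 2.89 V, so V_ov = 2.89 − 0.737 = 2.15 V.
Assume saturation: I_D = ½ k_p V_ov² = 0.5 × 2.6 × 2.15² = 6.03 mA, giving V_SD = V_DD − I_D R_D = 9.27 − 6.03 × 3.47 = -11.6 V.
But -11.6 V < V_ov = 2.15 V, so the device is actually in triode.
In triode I_D = k_p[V_ov V_SD − ½ V_SD²] and I_D = (V_DD − V_SD)/R_D. Equating: 4.51 V_SD² − 20.42 V_SD + 9.27 = 0, giving V_SD = 0.512 V (the root below V_ov).
I_D = (9.27 − 0.512) / 3.47 = 2.52 mA.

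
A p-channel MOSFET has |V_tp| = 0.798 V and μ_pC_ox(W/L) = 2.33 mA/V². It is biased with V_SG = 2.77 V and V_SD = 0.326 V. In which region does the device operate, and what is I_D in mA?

V_ov = V_SG − |V_tp| = 2.77 − 0.798 = 1.97 V.
Since V_SD = 0.326 V < V_ov = 1.97 V, the device is in the triode region.
I_D = k_p [V_ov · V_SD − ½ V_SD²] = 2.33 × [1.97 × 0.326 − 0.5 × 0.326²] = 1.37 mA.

Triode; I_D = 1.37 mA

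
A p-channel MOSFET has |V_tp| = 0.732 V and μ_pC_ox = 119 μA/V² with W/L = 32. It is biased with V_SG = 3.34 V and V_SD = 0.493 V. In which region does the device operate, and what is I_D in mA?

k_p = μ_pC_ox · (W/L) = 3.808 mA/V².
V_ov = V_SG − |V_tp| = 3.34 − 0.732 = 2.61 V.
Since V_SD = 0.493 V < V_ov = 2.61 V, the device is in the triode region.
I_D = k_p [V_ov · V_SD − ½ V_SD²] = 3.808 × [2.61 × 0.493 − 0.5 × 0.493²] = 4.43 mA.

Triode; I_D = 4.43 mA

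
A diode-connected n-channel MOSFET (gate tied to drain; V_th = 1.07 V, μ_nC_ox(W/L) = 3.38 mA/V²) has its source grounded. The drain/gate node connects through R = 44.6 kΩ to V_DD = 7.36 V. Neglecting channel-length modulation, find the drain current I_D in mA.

I_D = 0.135 mA

With gate tied to drain, V_GS = V_DS ≥ V_GS − V_th, so the device is in saturation.
KCL at the drain: ½ k_n (V_GS − V_th)² = (V_DD − V_GS)/R.
Let x = V_GS − 1.07. Then 75.4 x² + x − 6.29 = 0, giving x = 0.282 V (positive root), so V_GS = 1.35 V.
I_D = (V_DD − V_GS)/R = (7.36 − 1.35) / 44.6 = 0.135 mA.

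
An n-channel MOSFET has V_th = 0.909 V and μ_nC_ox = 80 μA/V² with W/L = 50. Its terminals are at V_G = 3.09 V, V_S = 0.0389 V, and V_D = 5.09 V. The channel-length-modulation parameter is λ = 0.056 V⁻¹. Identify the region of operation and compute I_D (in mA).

V_GS = V_G − V_S = 3.09 − 0.0389 = 3.05 V; V_DS = V_D − V_S = 5.09 − 0.0389 = 5.05 V.
k_n = μ_nC_ox · (W/L) = 4 mA/V².
V_ov = V_GS − V_th = 3.05 − 0.909 = 2.14 V.
Since V_DS = 5.05 V ≥ V_ov = 2.14 V, the device is in saturation.
I_D = ½ k_n V_ov² (1 + λ V_DS) = 0.5 × 4 × 2.14² × (1 + 0.056 × 5.05) = 11.8 mA.

Saturation; I_D = 11.8 mA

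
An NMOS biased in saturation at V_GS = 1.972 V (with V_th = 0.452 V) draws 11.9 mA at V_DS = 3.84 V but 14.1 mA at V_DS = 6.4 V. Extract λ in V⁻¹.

λ = 0.0999 V⁻¹

With V_GS fixed, I_D ∝ (1 + λ V_DS) in saturation, so I_D2/I_D1 = (1 + λ V_DS2)/(1 + λ V_DS1).
14.1/11.9 = 1.185 = (1 + 6.4 λ)/(1 + 3.84 λ).
Solving: λ (I_D1 V_DS2 − I_D2 V_DS1) = I_D2 − I_D1, so λ = (14.1 − 11.9) / (11.9 × 6.4 − 14.1 × 3.84) = 2.2 / 22 = 0.0999 V⁻¹.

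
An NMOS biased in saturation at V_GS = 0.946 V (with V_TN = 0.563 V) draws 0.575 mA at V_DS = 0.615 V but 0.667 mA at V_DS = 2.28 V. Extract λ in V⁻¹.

With V_GS fixed, I_D ∝ (1 + λ V_DS) in saturation, so I_D2/I_D1 = (1 + λ V_DS2)/(1 + λ V_DS1).
0.667/0.575 = 1.16 = (1 + 2.28 λ)/(1 + 0.615 λ).
Solving: λ (I_D1 V_DS2 − I_D2 V_DS1) = I_D2 − I_D1, so λ = (0.667 − 0.575) / (0.575 × 2.28 − 0.667 × 0.615) = 0.092 / 0.901 = 0.102 V⁻¹.

λ = 0.102 V⁻¹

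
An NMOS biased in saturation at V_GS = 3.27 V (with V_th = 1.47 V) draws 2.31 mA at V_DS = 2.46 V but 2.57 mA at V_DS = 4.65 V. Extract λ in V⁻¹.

With V_GS fixed, I_D ∝ (1 + λ V_DS) in saturation, so I_D2/I_D1 = (1 + λ V_DS2)/(1 + λ V_DS1).
2.57/2.31 = 1.113 = (1 + 4.65 λ)/(1 + 2.46 λ).
Solving: λ (I_D1 V_DS2 − I_D2 V_DS1) = I_D2 − I_D1, so λ = (2.57 − 2.31) / (2.31 × 4.65 − 2.57 × 2.46) = 0.26 / 4.42 = 0.0588 V⁻¹.

λ = 0.0588 V⁻¹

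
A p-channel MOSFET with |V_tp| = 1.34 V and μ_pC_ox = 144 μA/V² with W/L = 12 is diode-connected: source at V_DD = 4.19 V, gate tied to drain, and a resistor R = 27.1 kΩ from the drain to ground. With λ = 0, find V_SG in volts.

V_SG = 1.67 V

With gate tied to drain, V_SG = V_SD ≥ V_SG − |V_tp|, so the device is in saturation.
k_p = μ_pC_ox · (W/L) = 1.728 mA/V².
KCL at the drain: ½ k_p (V_SG − |V_tp|)² = (V_DD − V_SG)/R.
Let x = V_SG − 1.34. Then 23.4 x² + x − 2.85 = 0, giving x = 0.328 V (positive root), so V_SG = 1.67 V.
I_D = (V_DD − V_SG)/R = (4.19 − 1.67) / 27.1 = 0.0931 mA.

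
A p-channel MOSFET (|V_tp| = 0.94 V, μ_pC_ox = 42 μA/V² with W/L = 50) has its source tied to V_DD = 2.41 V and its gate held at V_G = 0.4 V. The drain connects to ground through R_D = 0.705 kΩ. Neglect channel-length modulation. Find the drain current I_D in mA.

I_D = 1.20 mA

V_SG = V_DD − V_G = 2.41 − 0.4 = 2.01 V, so V_ov = 2.01 − 0.94 = 1.07 V.
k_p = μ_pC_ox · (W/L) = 2.1 mA/V².
Assume saturation: I_D = ½ k_p V_ov² = 0.5 × 2.1 × 1.07² = 1.2 mA, giving V_SD = V_DD − I_D R_D = 2.41 − 1.2 × 0.705 = 1.56 V.
V_SD = 1.56 V ≥ V_ov = 1.07 V, confirming saturation.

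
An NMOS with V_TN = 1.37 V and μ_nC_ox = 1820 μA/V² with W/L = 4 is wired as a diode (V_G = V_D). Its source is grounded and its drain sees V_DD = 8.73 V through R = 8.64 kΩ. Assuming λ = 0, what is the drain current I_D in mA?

I_D = 0.798 mA

With gate tied to drain, V_GS = V_DS ≥ V_GS − V_TN, so the device is in saturation.
k_n = μ_nC_ox · (W/L) = 7.28 mA/V².
KCL at the drain: ½ k_n (V_GS − V_TN)² = (V_DD − V_GS)/R.
Let x = V_GS − 1.37. Then 31.4 x² + x − 7.36 = 0, giving x = 0.468 V (positive root), so V_GS = 1.84 V.
I_D = (V_DD − V_GS)/R = (8.73 − 1.84) / 8.64 = 0.798 mA.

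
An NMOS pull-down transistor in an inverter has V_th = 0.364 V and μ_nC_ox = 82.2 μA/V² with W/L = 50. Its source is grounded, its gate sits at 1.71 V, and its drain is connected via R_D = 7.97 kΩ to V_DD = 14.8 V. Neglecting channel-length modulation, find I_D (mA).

V_GS = V_G = 1.71 V, so V_ov = 1.71 − 0.364 = 1.35 V.
k_n = μ_nC_ox · (W/L) = 4.11 mA/V².
Assume saturation: I_D = ½ k_n V_ov² = 0.5 × 4.11 × 1.35² = 3.72 mA, giving V_DS = V_DD − I_D R_D = 14.8 − 3.72 × 7.97 = -14.9 V.
But -14.9 V < V_ov = 1.35 V, so the device is actually in triode.
In triode I_D = k_n[V_ov V_DS − ½ V_DS²] and I_D = (V_DD − V_DS)/R_D. Equating: 16.4 V_DS² − 45.09 V_DS + 14.8 = 0, giving V_DS = 0.381 V (the root below V_ov).
I_D = (14.8 − 0.381) / 7.97 = 1.81 mA.

I_D = 1.81 mA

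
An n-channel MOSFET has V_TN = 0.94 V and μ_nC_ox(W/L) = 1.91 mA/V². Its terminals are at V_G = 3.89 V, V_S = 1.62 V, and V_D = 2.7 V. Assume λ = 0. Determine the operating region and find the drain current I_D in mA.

Triode; I_D = 1.63 mA

V_GS = V_G − V_S = 3.89 − 1.62 = 2.27 V; V_DS = V_D − V_S = 2.7 − 1.62 = 1.08 V.
V_ov = V_GS − V_TN = 2.27 − 0.94 = 1.33 V.
Since V_DS = 1.08 V < V_ov = 1.33 V, the device is in the triode region.
I_D = k_n [V_ov · V_DS − ½ V_DS²] = 1.91 × [1.33 × 1.08 − 0.5 × 1.08²] = 1.63 mA.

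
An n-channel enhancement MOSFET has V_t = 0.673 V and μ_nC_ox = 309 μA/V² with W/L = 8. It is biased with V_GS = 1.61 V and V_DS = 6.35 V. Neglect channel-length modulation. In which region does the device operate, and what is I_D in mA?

k_n = μ_nC_ox · (W/L) = 2.472 mA/V².
V_ov = V_GS − V_t = 1.61 − 0.673 = 0.937 V.
Since V_DS = 6.35 V ≥ V_ov = 0.937 V, the device is in saturation.
I_D = ½ k_n V_ov² = 0.5 × 2.472 × 0.937² = 1.09 mA.

Saturation; I_D = 1.09 mA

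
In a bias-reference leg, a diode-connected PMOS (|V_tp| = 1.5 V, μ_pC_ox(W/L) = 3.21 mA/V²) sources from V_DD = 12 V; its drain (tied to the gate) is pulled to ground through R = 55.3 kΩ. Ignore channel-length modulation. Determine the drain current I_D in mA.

I_D = 0.184 mA

With gate tied to drain, V_SG = V_SD ≥ V_SG − |V_tp|, so the device is in saturation.
KCL at the drain: ½ k_p (V_SG − |V_tp|)² = (V_DD − V_SG)/R.
Let x = V_SG − 1.5. Then 88.8 x² + x − 10.5 = 0, giving x = 0.338 V (positive root), so V_SG = 1.84 V.
I_D = (V_DD − V_SG)/R = (12 − 1.84) / 55.3 = 0.184 mA.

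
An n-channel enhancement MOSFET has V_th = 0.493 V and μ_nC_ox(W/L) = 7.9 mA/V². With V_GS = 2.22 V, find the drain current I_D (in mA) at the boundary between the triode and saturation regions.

I_D = 11.8 mA

At the boundary V_DS = V_ov = V_GS − V_th = 2.22 − 0.493 = 1.73 V.
I_D = ½ k_n V_ov² = 0.5 × 7.9 × 1.73² = 11.8 mA.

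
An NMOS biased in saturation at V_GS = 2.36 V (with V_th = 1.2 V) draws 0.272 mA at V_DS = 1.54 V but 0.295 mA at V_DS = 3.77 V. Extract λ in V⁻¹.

With V_GS fixed, I_D ∝ (1 + λ V_DS) in saturation, so I_D2/I_D1 = (1 + λ V_DS2)/(1 + λ V_DS1).
0.295/0.272 = 1.085 = (1 + 3.77 λ)/(1 + 1.54 λ).
Solving: λ (I_D1 V_DS2 − I_D2 V_DS1) = I_D2 − I_D1, so λ = (0.295 − 0.272) / (0.272 × 3.77 − 0.295 × 1.54) = 0.023 / 0.571 = 0.0403 V⁻¹.

λ = 0.0403 V⁻¹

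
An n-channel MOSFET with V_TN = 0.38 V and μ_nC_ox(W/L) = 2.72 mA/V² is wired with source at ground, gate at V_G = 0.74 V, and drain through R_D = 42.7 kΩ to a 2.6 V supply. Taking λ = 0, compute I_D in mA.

V_GS = V_G = 0.74 V, so V_ov = 0.74 − 0.38 = 0.36 V.
Assume saturation: I_D = ½ k_n V_ov² = 0.5 × 2.72 × 0.36² = 0.176 mA, giving V_DS = V_DD − I_D R_D = 2.6 − 0.176 × 42.7 = -4.93 V.
But -4.93 V < V_ov = 0.36 V, so the device is actually in triode.
In triode I_D = k_n[V_ov V_DS − ½ V_DS²] and I_D = (V_DD − V_DS)/R_D. Equating: 58.1 V_DS² − 42.81 V_DS + 2.6 = 0, giving V_DS = 0.0668 V (the root below V_ov).
I_D = (2.6 − 0.0668) / 42.7 = 0.0593 mA.

I_D = 0.0593 mA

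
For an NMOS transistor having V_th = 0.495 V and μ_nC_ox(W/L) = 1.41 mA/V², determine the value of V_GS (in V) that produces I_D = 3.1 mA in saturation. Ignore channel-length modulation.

In saturation I_D = ½ k_n (V_GS − V_th)², so V_GS − V_th = √(2 I_D / k_n) = √(2 × 3.1 / 1.41) = 2.1 V.
V_GS = 0.495 + 2.1 = 2.59 V.

V_GS = 2.59 V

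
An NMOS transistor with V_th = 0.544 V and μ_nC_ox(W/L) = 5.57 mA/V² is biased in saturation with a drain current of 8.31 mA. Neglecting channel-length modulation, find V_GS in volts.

V_GS = 2.27 V

In saturation I_D = ½ k_n (V_GS − V_th)², so V_GS − V_th = √(2 I_D / k_n) = √(2 × 8.31 / 5.57) = 1.73 V.
V_GS = 0.544 + 1.73 = 2.27 V.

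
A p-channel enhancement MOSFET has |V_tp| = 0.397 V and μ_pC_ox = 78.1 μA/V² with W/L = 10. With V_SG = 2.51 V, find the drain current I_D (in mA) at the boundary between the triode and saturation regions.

At the boundary V_SD = V_ov = V_SG − |V_tp| = 2.51 − 0.397 = 2.11 V.
k_p = μ_pC_ox · (W/L) = 0.781 mA/V².
I_D = ½ k_p V_ov² = 0.5 × 0.781 × 2.11² = 1.74 mA.

I_D = 1.74 mA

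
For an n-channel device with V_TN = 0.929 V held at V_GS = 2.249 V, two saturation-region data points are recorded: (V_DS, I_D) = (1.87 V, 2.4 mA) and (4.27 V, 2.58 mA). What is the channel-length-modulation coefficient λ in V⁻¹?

λ = 0.0332 V⁻¹

With V_GS fixed, I_D ∝ (1 + λ V_DS) in saturation, so I_D2/I_D1 = (1 + λ V_DS2)/(1 + λ V_DS1).
2.58/2.4 = 1.075 = (1 + 4.27 λ)/(1 + 1.87 λ).
Solving: λ (I_D1 V_DS2 − I_D2 V_DS1) = I_D2 − I_D1, so λ = (2.58 − 2.4) / (2.4 × 4.27 − 2.58 × 1.87) = 0.18 / 5.42 = 0.0332 V⁻¹.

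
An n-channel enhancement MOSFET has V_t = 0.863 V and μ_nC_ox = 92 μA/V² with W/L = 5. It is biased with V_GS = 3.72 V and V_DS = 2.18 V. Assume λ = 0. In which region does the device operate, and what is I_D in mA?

Triode; I_D = 1.77 mA

k_n = μ_nC_ox · (W/L) = 0.46 mA/V².
V_ov = V_GS − V_t = 3.72 − 0.863 = 2.86 V.
Since V_DS = 2.18 V < V_ov = 2.86 V, the device is in the triode region.
I_D = k_n [V_ov · V_DS − ½ V_DS²] = 0.46 × [2.86 × 2.18 − 0.5 × 2.18²] = 1.77 mA.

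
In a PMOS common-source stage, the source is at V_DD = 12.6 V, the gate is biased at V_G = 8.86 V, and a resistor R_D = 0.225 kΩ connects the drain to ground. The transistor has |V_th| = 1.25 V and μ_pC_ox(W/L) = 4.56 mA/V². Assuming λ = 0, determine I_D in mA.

V_SG = V_DD − V_G = 12.6 − 8.86 = 3.74 V, so V_ov = 3.74 − 1.25 = 2.49 V.
Assume saturation: I_D = ½ k_p V_ov² = 0.5 × 4.56 × 2.49² = 14.1 mA, giving V_SD = V_DD − I_D R_D = 12.6 − 14.1 × 0.225 = 9.42 V.
V_SD = 9.42 V ≥ V_ov = 2.49 V, confirming saturation.

I_D = 14.1 mA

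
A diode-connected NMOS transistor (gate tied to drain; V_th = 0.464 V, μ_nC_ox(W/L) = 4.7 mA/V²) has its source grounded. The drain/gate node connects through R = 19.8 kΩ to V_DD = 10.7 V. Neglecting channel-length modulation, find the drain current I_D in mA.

With gate tied to drain, V_GS = V_DS ≥ V_GS − V_th, so the device is in saturation.
KCL at the drain: ½ k_n (V_GS − V_th)² = (V_DD − V_GS)/R.
Let x = V_GS − 0.464. Then 46.5 x² + x − 10.24 = 0, giving x = 0.458 V (positive root), so V_GS = 0.922 V.
I_D = (V_DD − V_GS)/R = (10.7 − 0.922) / 19.8 = 0.494 mA.

I_D = 0.494 mA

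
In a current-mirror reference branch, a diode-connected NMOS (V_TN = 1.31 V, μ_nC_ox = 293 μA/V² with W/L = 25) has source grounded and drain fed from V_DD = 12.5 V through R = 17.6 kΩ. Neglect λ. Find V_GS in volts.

With gate tied to drain, V_GS = V_DS ≥ V_GS − V_TN, so the device is in saturation.
k_n = μ_nC_ox · (W/L) = 7.325 mA/V².
KCL at the drain: ½ k_n (V_GS − V_TN)² = (V_DD − V_GS)/R.
Let x = V_GS − 1.31. Then 64.5 x² + x − 11.19 = 0, giving x = 0.409 V (positive root), so V_GS = 1.72 V.
I_D = (V_DD − V_GS)/R = (12.5 − 1.72) / 17.6 = 0.613 mA.

V_GS = 1.72 V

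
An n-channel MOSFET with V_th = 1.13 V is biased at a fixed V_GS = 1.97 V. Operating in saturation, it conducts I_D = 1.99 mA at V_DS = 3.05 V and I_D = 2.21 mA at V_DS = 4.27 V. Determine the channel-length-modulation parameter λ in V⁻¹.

With V_GS fixed, I_D ∝ (1 + λ V_DS) in saturation, so I_D2/I_D1 = (1 + λ V_DS2)/(1 + λ V_DS1).
2.21/1.99 = 1.111 = (1 + 4.27 λ)/(1 + 3.05 λ).
Solving: λ (I_D1 V_DS2 − I_D2 V_DS1) = I_D2 − I_D1, so λ = (2.21 − 1.99) / (1.99 × 4.27 − 2.21 × 3.05) = 0.22 / 1.76 = 0.125 V⁻¹.

λ = 0.125 V⁻¹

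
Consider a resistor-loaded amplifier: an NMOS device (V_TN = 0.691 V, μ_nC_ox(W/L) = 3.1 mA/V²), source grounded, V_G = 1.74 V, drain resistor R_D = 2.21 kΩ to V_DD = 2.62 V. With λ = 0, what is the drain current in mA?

I_D = 1.01 mA

V_GS = V_G = 1.74 V, so V_ov = 1.74 − 0.691 = 1.05 V.
Assume saturation: I_D = ½ k_n V_ov² = 0.5 × 3.1 × 1.05² = 1.71 mA, giving V_DS = V_DD − I_D R_D = 2.62 − 1.71 × 2.21 = -1.15 V.
But -1.15 V < V_ov = 1.05 V, so the device is actually in triode.
In triode I_D = k_n[V_ov V_DS − ½ V_DS²] and I_D = (V_DD − V_DS)/R_D. Equating: 3.43 V_DS² − 8.187 V_DS + 2.62 = 0, giving V_DS = 0.381 V (the root below V_ov).
I_D = (2.62 − 0.381) / 2.21 = 1.01 mA.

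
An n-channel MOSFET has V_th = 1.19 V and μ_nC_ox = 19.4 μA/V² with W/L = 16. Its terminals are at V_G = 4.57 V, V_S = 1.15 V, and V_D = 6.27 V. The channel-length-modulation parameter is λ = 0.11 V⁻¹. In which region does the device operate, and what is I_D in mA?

Saturation; I_D = 1.21 mA

V_GS = V_G − V_S = 4.57 − 1.15 = 3.42 V; V_DS = V_D − V_S = 6.27 − 1.15 = 5.12 V.
k_n = μ_nC_ox · (W/L) = 0.3104 mA/V².
V_ov = V_GS − V_th = 3.42 − 1.19 = 2.23 V.
Since V_DS = 5.12 V ≥ V_ov = 2.23 V, the device is in saturation.
I_D = ½ k_n V_ov² (1 + λ V_DS) = 0.5 × 0.3104 × 2.23² × (1 + 0.11 × 5.12) = 1.21 mA.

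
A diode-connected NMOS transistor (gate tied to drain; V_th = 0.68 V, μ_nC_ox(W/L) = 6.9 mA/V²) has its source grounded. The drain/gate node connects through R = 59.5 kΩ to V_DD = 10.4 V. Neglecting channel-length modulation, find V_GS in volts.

V_GS = 0.895 V

With gate tied to drain, V_GS = V_DS ≥ V_GS − V_th, so the device is in saturation.
KCL at the drain: ½ k_n (V_GS − V_th)² = (V_DD − V_GS)/R.
Let x = V_GS − 0.68. Then 205 x² + x − 9.72 = 0, giving x = 0.215 V (positive root), so V_GS = 0.895 V.
I_D = (V_DD − V_GS)/R = (10.4 − 0.895) / 59.5 = 0.16 mA.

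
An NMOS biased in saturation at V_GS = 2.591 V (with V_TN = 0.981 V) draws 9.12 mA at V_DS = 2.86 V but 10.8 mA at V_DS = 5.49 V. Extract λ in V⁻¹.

With V_GS fixed, I_D ∝ (1 + λ V_DS) in saturation, so I_D2/I_D1 = (1 + λ V_DS2)/(1 + λ V_DS1).
10.8/9.12 = 1.184 = (1 + 5.49 λ)/(1 + 2.86 λ).
Solving: λ (I_D1 V_DS2 − I_D2 V_DS1) = I_D2 − I_D1, so λ = (10.8 − 9.12) / (9.12 × 5.49 − 10.8 × 2.86) = 1.68 / 19.2 = 0.0876 V⁻¹.

λ = 0.0876 V⁻¹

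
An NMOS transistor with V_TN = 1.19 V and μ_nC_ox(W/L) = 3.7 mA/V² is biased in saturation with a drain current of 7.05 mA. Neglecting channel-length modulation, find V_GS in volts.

V_GS = 3.14 V

In saturation I_D = ½ k_n (V_GS − V_TN)², so V_GS − V_TN = √(2 I_D / k_n) = √(2 × 7.05 / 3.7) = 1.95 V.
V_GS = 1.19 + 1.95 = 3.14 V.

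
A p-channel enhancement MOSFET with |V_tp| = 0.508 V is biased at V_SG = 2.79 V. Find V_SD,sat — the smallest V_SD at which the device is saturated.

The boundary between triode and saturation is V_SD = V_SG − |V_tp| = V_ov.
V_ov = 2.79 − 0.508 = 2.28 V.

V_SD,sat = 2.28 V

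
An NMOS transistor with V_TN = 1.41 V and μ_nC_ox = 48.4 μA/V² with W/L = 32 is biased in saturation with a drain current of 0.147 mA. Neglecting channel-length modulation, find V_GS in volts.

k_n = μ_nC_ox · (W/L) = 1.549 mA/V².
In saturation I_D = ½ k_n (V_GS − V_TN)², so V_GS − V_TN = √(2 I_D / k_n) = √(2 × 0.147 / 1.549) = 0.436 V.
V_GS = 1.41 + 0.436 = 1.85 V.

V_GS = 1.85 V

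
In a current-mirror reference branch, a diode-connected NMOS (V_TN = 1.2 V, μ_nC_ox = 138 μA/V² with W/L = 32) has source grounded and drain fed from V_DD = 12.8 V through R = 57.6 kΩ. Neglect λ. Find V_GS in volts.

With gate tied to drain, V_GS = V_DS ≥ V_GS − V_TN, so the device is in saturation.
k_n = μ_nC_ox · (W/L) = 4.416 mA/V².
KCL at the drain: ½ k_n (V_GS − V_TN)² = (V_DD − V_GS)/R.
Let x = V_GS − 1.2. Then 127 x² + x − 11.6 = 0, giving x = 0.298 V (positive root), so V_GS = 1.5 V.
I_D = (V_DD − V_GS)/R = (12.8 − 1.5) / 57.6 = 0.196 mA.

V_GS = 1.50 V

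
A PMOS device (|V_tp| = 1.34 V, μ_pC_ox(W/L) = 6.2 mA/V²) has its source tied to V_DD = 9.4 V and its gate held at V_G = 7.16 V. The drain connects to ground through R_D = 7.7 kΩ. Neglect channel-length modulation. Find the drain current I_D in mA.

V_SG = V_DD − V_G = 9.4 − 7.16 = 2.24 V, so V_ov = 2.24 − 1.34 = 0.9 V.
Assume saturation: I_D = ½ k_p V_ov² = 0.5 × 6.2 × 0.9² = 2.51 mA, giving V_SD = V_DD − I_D R_D = 9.4 − 2.51 × 7.7 = -9.93 V.
But -9.93 V < V_ov = 0.9 V, so the device is actually in triode.
In triode I_D = k_p[V_ov V_SD − ½ V_SD²] and I_D = (V_DD − V_SD)/R_D. Equating: 23.9 V_SD² − 43.97 V_SD + 9.4 = 0, giving V_SD = 0.247 V (the root below V_ov).
I_D = (9.4 − 0.247) / 7.7 = 1.19 mA.

I_D = 1.19 mA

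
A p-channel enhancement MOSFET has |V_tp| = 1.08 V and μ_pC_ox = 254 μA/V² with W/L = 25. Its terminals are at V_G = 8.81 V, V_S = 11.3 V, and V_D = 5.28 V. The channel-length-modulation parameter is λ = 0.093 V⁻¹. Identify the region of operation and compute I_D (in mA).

V_SG = V_S − V_G = 11.3 − 8.81 = 2.49 V; V_SD = V_S − V_D = 11.3 − 5.28 = 6.02 V.
k_p = μ_pC_ox · (W/L) = 6.35 mA/V².
V_ov = V_SG − |V_tp| = 2.49 − 1.08 = 1.41 V.
Since V_SD = 6.02 V ≥ V_ov = 1.41 V, the device is in saturation.
I_D = ½ k_p V_ov² (1 + λ V_SD) = 0.5 × 6.35 × 1.41² × (1 + 0.093 × 6.02) = 9.85 mA.

Saturation; I_D = 9.85 mA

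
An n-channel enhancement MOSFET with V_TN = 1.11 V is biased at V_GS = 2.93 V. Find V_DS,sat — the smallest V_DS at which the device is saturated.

The boundary between triode and saturation is V_DS = V_GS − V_TN = V_ov.
V_ov = 2.93 − 1.11 = 1.82 V.

V_DS,sat = 1.82 V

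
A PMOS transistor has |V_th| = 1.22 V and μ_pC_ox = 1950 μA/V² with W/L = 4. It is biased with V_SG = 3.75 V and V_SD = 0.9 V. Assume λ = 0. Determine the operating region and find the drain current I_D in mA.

k_p = μ_pC_ox · (W/L) = 7.8 mA/V².
V_ov = V_SG − |V_th| = 3.75 − 1.22 = 2.53 V.
Since V_SD = 0.9 V < V_ov = 2.53 V, the device is in the triode region.
I_D = k_p [V_ov · V_SD − ½ V_SD²] = 7.8 × [2.53 × 0.9 − 0.5 × 0.9²] = 14.6 mA.

Triode; I_D = 14.6 mA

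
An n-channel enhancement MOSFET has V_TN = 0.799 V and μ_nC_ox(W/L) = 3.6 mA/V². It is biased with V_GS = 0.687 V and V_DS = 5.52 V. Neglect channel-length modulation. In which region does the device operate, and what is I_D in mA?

V_GS = 0.687 V < V_TN = 0.799 V, so the transistor is in cutoff.

Cutoff; I_D = 0 mA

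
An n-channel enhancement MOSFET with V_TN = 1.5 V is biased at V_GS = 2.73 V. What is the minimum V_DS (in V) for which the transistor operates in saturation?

V_DS,sat = 1.23 V

The boundary between triode and saturation is V_DS = V_GS − V_TN = V_ov.
V_ov = 2.73 − 1.5 = 1.23 V.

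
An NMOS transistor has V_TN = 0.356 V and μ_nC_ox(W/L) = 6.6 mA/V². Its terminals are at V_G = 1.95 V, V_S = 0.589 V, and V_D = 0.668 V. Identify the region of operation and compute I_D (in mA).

V_GS = V_G − V_S = 1.95 − 0.589 = 1.36 V; V_DS = V_D − V_S = 0.668 − 0.589 = 0.079 V.
V_ov = V_GS − V_TN = 1.36 − 0.356 = 1 V.
Since V_DS = 0.079 V < V_ov = 1 V, the device is in the triode region.
I_D = k_n [V_ov · V_DS − ½ V_DS²] = 6.6 × [1 × 0.079 − 0.5 × 0.079²] = 0.503 mA.

Triode; I_D = 0.503 mA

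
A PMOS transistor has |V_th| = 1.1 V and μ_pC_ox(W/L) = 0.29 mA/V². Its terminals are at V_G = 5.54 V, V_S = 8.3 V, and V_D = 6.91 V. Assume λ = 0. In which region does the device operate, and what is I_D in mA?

V_SG = V_S − V_G = 8.3 − 5.54 = 2.76 V; V_SD = V_S − V_D = 8.3 − 6.91 = 1.39 V.
V_ov = V_SG − |V_th| = 2.76 − 1.1 = 1.66 V.
Since V_SD = 1.39 V < V_ov = 1.66 V, the device is in the triode region.
I_D = k_p [V_ov · V_SD − ½ V_SD²] = 0.29 × [1.66 × 1.39 − 0.5 × 1.39²] = 0.389 mA.

Triode; I_D = 0.389 mA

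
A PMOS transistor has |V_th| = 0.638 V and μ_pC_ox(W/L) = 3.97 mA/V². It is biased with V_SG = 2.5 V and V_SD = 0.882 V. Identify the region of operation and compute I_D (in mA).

Triode; I_D = 4.98 mA

V_ov = V_SG − |V_th| = 2.5 − 0.638 = 1.86 V.
Since V_SD = 0.882 V < V_ov = 1.86 V, the device is in the triode region.
I_D = k_p [V_ov · V_SD − ½ V_SD²] = 3.97 × [1.86 × 0.882 − 0.5 × 0.882²] = 4.98 mA.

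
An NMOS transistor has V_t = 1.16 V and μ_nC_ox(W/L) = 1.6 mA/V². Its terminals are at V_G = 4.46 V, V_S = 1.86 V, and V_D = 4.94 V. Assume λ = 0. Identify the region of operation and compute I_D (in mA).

Saturation; I_D = 1.66 mA

V_GS = V_G − V_S = 4.46 − 1.86 = 2.6 V; V_DS = V_D − V_S = 4.94 − 1.86 = 3.08 V.
V_ov = V_GS − V_t = 2.6 − 1.16 = 1.44 V.
Since V_DS = 3.08 V ≥ V_ov = 1.44 V, the device is in saturation.
I_D = ½ k_n V_ov² = 0.5 × 1.6 × 1.44² = 1.66 mA.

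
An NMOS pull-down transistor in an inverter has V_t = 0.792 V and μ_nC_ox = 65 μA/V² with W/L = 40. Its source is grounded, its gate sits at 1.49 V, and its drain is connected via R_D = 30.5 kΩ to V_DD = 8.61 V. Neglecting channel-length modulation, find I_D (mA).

V_GS = V_G = 1.49 V, so V_ov = 1.49 − 0.792 = 0.698 V.
k_n = μ_nC_ox · (W/L) = 2.6 mA/V².
Assume saturation: I_D = ½ k_n V_ov² = 0.5 × 2.6 × 0.698² = 0.633 mA, giving V_DS = V_DD − I_D R_D = 8.61 − 0.633 × 30.5 = -10.7 V.
But -10.7 V < V_ov = 0.698 V, so the device is actually in triode.
In triode I_D = k_n[V_ov V_DS − ½ V_DS²] and I_D = (V_DD − V_DS)/R_D. Equating: 39.6 V_DS² − 56.35 V_DS + 8.61 = 0, giving V_DS = 0.174 V (the root below V_ov).
I_D = (8.61 − 0.174) / 30.5 = 0.277 mA.

I_D = 0.277 mA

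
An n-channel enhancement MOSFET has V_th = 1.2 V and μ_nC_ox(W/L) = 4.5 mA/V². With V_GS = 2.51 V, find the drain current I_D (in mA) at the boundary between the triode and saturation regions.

At the boundary V_DS = V_ov = V_GS − V_th = 2.51 − 1.2 = 1.31 V.
I_D = ½ k_n V_ov² = 0.5 × 4.5 × 1.31² = 3.86 mA.

I_D = 3.86 mA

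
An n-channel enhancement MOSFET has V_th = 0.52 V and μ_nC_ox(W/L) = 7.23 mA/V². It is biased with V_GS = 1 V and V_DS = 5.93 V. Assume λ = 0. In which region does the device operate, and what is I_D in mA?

V_ov = V_GS − V_th = 1 − 0.52 = 0.48 V.
Since V_DS = 5.93 V ≥ V_ov = 0.48 V, the device is in saturation.
I_D = ½ k_n V_ov² = 0.5 × 7.23 × 0.48² = 0.833 mA.

Saturation; I_D = 0.833 mA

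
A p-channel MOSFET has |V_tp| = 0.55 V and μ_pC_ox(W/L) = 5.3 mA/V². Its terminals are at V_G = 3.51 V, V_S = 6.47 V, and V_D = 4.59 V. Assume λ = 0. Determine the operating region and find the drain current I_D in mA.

Triode; I_D = 14.6 mA

V_SG = V_S − V_G = 6.47 − 3.51 = 2.96 V; V_SD = V_S − V_D = 6.47 − 4.59 = 1.88 V.
V_ov = V_SG − |V_tp| = 2.96 − 0.55 = 2.41 V.
Since V_SD = 1.88 V < V_ov = 2.41 V, the device is in the triode region.
I_D = k_p [V_ov · V_SD − ½ V_SD²] = 5.3 × [2.41 × 1.88 − 0.5 × 1.88²] = 14.6 mA.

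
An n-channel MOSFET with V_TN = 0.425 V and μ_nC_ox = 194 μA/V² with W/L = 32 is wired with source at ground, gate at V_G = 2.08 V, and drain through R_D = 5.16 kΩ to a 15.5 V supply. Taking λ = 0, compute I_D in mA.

V_GS = V_G = 2.08 V, so V_ov = 2.08 − 0.425 = 1.66 V.
k_n = μ_nC_ox · (W/L) = 6.208 mA/V².
Assume saturation: I_D = ½ k_n V_ov² = 0.5 × 6.208 × 1.66² = 8.5 mA, giving V_DS = V_DD − I_D R_D = 15.5 − 8.5 × 5.16 = -28.4 V.
But -28.4 V < V_ov = 1.66 V, so the device is actually in triode.
In triode I_D = k_n[V_ov V_DS − ½ V_DS²] and I_D = (V_DD − V_DS)/R_D. Equating: 16 V_DS² − 54.02 V_DS + 15.5 = 0, giving V_DS = 0.317 V (the root below V_ov).
I_D = (15.5 − 0.317) / 5.16 = 2.94 mA.

I_D = 2.94 mA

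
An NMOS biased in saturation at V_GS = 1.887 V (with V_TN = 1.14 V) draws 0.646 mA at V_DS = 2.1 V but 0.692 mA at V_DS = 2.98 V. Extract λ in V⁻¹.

λ = 0.0975 V⁻¹

With V_GS fixed, I_D ∝ (1 + λ V_DS) in saturation, so I_D2/I_D1 = (1 + λ V_DS2)/(1 + λ V_DS1).
0.692/0.646 = 1.071 = (1 + 2.98 λ)/(1 + 2.1 λ).
Solving: λ (I_D1 V_DS2 − I_D2 V_DS1) = I_D2 − I_D1, so λ = (0.692 − 0.646) / (0.646 × 2.98 − 0.692 × 2.1) = 0.046 / 0.472 = 0.0975 V⁻¹.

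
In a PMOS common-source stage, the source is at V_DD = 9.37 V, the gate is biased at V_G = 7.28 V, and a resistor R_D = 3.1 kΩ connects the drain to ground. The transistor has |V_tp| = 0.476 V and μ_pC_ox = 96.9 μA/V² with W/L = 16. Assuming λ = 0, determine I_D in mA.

V_SG = V_DD − V_G = 9.37 − 7.28 = 2.09 V, so V_ov = 2.09 − 0.476 = 1.61 V.
k_p = μ_pC_ox · (W/L) = 1.55 mA/V².
Assume saturation: I_D = ½ k_p V_ov² = 0.5 × 1.55 × 1.61² = 2.02 mA, giving V_SD = V_DD − I_D R_D = 9.37 − 2.02 × 3.1 = 3.11 V.
V_SD = 3.11 V ≥ V_ov = 1.61 V, confirming saturation.

I_D = 2.02 mA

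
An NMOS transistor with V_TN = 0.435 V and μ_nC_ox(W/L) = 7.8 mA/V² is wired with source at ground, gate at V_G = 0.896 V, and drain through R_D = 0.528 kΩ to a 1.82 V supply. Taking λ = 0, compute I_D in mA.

V_GS = V_G = 0.896 V, so V_ov = 0.896 − 0.435 = 0.461 V.
Assume saturation: I_D = ½ k_n V_ov² = 0.5 × 7.8 × 0.461² = 0.829 mA, giving V_DS = V_DD − I_D R_D = 1.82 − 0.829 × 0.528 = 1.38 V.
V_DS = 1.38 V ≥ V_ov = 0.461 V, confirming saturation.

I_D = 0.829 mA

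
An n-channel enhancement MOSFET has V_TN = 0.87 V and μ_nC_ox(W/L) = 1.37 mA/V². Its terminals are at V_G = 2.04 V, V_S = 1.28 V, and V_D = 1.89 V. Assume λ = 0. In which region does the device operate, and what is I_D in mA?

V_GS = V_G − V_S = 2.04 − 1.28 = 0.76 V; V_DS = V_D − V_S = 1.89 − 1.28 = 0.61 V.
V_GS = 0.76 V < V_TN = 0.87 V, so the transistor is in cutoff.

Cutoff; I_D = 0 mA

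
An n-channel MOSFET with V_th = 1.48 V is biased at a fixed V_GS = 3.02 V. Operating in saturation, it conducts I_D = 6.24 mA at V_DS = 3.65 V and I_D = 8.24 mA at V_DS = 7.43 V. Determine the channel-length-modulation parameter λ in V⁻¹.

λ = 0.123 V⁻¹

With V_GS fixed, I_D ∝ (1 + λ V_DS) in saturation, so I_D2/I_D1 = (1 + λ V_DS2)/(1 + λ V_DS1).
8.24/6.24 = 1.321 = (1 + 7.43 λ)/(1 + 3.65 λ).
Solving: λ (I_D1 V_DS2 − I_D2 V_DS1) = I_D2 − I_D1, so λ = (8.24 − 6.24) / (6.24 × 7.43 − 8.24 × 3.65) = 2 / 16.3 = 0.123 V⁻¹.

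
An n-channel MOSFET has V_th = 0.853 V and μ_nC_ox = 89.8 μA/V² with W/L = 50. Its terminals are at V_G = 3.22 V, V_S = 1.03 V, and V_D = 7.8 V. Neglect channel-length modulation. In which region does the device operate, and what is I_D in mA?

Saturation; I_D = 4.01 mA

V_GS = V_G − V_S = 3.22 − 1.03 = 2.19 V; V_DS = V_D − V_S = 7.8 − 1.03 = 6.77 V.
k_n = μ_nC_ox · (W/L) = 4.49 mA/V².
V_ov = V_GS − V_th = 2.19 − 0.853 = 1.34 V.
Since V_DS = 6.77 V ≥ V_ov = 1.34 V, the device is in saturation.
I_D = ½ k_n V_ov² = 0.5 × 4.49 × 1.34² = 4.01 mA.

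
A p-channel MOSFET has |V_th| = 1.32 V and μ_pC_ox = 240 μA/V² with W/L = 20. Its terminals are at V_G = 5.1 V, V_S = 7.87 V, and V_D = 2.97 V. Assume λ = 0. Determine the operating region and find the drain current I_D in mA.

Saturation; I_D = 5.05 mA

V_SG = V_S − V_G = 7.87 − 5.1 = 2.77 V; V_SD = V_S − V_D = 7.87 − 2.97 = 4.9 V.
k_p = μ_pC_ox · (W/L) = 4.8 mA/V².
V_ov = V_SG − |V_th| = 2.77 − 1.32 = 1.45 V.
Since V_SD = 4.9 V ≥ V_ov = 1.45 V, the device is in saturation.
I_D = ½ k_p V_ov² = 0.5 × 4.8 × 1.45² = 5.05 mA.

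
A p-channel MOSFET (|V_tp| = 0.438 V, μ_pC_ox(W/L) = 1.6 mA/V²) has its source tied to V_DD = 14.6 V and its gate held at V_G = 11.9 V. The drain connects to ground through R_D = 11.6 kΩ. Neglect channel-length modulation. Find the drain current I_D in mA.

V_SG = V_DD − V_G = 14.6 − 11.9 = 2.7 V, so V_ov = 2.7 − 0.438 = 2.26 V.
Assume saturation: I_D = ½ k_p V_ov² = 0.5 × 1.6 × 2.26² = 4.09 mA, giving V_SD = V_DD − I_D R_D = 14.6 − 4.09 × 11.6 = -32.9 V.
But -32.9 V < V_ov = 2.26 V, so the device is actually in triode.
In triode I_D = k_p[V_ov V_SD − ½ V_SD²] and I_D = (V_DD − V_SD)/R_D. Equating: 9.28 V_SD² − 42.98 V_SD + 14.6 = 0, giving V_SD = 0.369 V (the root below V_ov).
I_D = (14.6 − 0.369) / 11.6 = 1.23 mA.

I_D = 1.23 mA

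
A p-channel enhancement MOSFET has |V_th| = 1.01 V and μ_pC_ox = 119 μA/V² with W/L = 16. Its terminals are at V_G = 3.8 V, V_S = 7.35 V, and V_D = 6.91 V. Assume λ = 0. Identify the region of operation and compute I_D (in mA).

V_SG = V_S − V_G = 7.35 − 3.8 = 3.55 V; V_SD = V_S − V_D = 7.35 − 6.91 = 0.44 V.
k_p = μ_pC_ox · (W/L) = 1.904 mA/V².
V_ov = V_SG − |V_th| = 3.55 − 1.01 = 2.54 V.
Since V_SD = 0.44 V < V_ov = 2.54 V, the device is in the triode region.
I_D = k_p [V_ov · V_SD − ½ V_SD²] = 1.904 × [2.54 × 0.44 − 0.5 × 0.44²] = 1.94 mA.

Triode; I_D = 1.94 mA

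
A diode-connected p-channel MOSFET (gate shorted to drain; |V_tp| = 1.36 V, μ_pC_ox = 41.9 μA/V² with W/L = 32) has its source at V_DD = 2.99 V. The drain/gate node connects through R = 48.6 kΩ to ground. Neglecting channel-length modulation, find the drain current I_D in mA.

With gate tied to drain, V_SG = V_SD ≥ V_SG − |V_tp|, so the device is in saturation.
k_p = μ_pC_ox · (W/L) = 1.341 mA/V².
KCL at the drain: ½ k_p (V_SG − |V_tp|)² = (V_DD − V_SG)/R.
Let x = V_SG − 1.36. Then 32.6 x² + x − 1.63 = 0, giving x = 0.209 V (positive root), so V_SG = 1.57 V.
I_D = (V_DD − V_SG)/R = (2.99 − 1.57) / 48.6 = 0.0292 mA.

I_D = 0.0292 mA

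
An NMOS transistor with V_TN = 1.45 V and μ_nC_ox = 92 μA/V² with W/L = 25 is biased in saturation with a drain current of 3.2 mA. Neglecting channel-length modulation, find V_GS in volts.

k_n = μ_nC_ox · (W/L) = 2.3 mA/V².
In saturation I_D = ½ k_n (V_GS − V_TN)², so V_GS − V_TN = √(2 I_D / k_n) = √(2 × 3.2 / 2.3) = 1.67 V.
V_GS = 1.45 + 1.67 = 3.12 V.

V_GS = 3.12 V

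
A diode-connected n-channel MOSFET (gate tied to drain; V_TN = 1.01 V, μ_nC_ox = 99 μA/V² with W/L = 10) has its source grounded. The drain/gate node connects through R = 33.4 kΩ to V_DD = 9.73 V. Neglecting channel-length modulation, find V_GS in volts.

V_GS = 1.71 V

With gate tied to drain, V_GS = V_DS ≥ V_GS − V_TN, so the device is in saturation.
k_n = μ_nC_ox · (W/L) = 0.99 mA/V².
KCL at the drain: ½ k_n (V_GS − V_TN)² = (V_DD − V_GS)/R.
Let x = V_GS − 1.01. Then 16.5 x² + x − 8.72 = 0, giving x = 0.697 V (positive root), so V_GS = 1.71 V.
I_D = (V_DD − V_GS)/R = (9.73 − 1.71) / 33.4 = 0.24 mA.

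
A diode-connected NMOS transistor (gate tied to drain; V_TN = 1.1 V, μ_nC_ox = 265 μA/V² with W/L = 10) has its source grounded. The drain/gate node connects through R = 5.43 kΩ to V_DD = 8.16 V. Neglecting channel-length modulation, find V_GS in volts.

V_GS = 2.02 V

With gate tied to drain, V_GS = V_DS ≥ V_GS − V_TN, so the device is in saturation.
k_n = μ_nC_ox · (W/L) = 2.65 mA/V².
KCL at the drain: ½ k_n (V_GS − V_TN)² = (V_DD − V_GS)/R.
Let x = V_GS − 1.1. Then 7.19 x² + x − 7.06 = 0, giving x = 0.924 V (positive root), so V_GS = 2.02 V.
I_D = (V_DD − V_GS)/R = (8.16 − 2.02) / 5.43 = 1.13 mA.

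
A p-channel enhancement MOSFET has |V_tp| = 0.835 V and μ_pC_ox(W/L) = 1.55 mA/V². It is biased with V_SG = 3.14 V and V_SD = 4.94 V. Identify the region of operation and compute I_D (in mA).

V_ov = V_SG − |V_tp| = 3.14 − 0.835 = 2.31 V.
Since V_SD = 4.94 V ≥ V_ov = 2.31 V, the device is in saturation.
I_D = ½ k_p V_ov² = 0.5 × 1.55 × 2.31² = 4.12 mA.

Saturation; I_D = 4.12 mA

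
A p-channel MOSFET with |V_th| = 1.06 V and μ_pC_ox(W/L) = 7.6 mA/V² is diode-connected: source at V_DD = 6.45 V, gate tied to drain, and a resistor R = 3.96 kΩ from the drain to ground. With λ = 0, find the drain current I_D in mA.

I_D = 1.22 mA

With gate tied to drain, V_SG = V_SD ≥ V_SG − |V_th|, so the device is in saturation.
KCL at the drain: ½ k_p (V_SG − |V_th|)² = (V_DD − V_SG)/R.
Let x = V_SG − 1.06. Then 15 x² + x − 5.39 = 0, giving x = 0.566 V (positive root), so V_SG = 1.63 V.
I_D = (V_DD − V_SG)/R = (6.45 − 1.63) / 3.96 = 1.22 mA.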